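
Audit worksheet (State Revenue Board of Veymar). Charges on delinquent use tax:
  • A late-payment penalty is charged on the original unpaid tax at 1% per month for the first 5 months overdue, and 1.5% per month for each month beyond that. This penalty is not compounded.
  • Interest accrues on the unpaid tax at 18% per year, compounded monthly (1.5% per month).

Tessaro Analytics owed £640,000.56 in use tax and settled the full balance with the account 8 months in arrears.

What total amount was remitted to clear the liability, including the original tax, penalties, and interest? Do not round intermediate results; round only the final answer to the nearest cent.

£781,755.94

Penalty, months 1–5: 5 × 1% × £640,000.56 = £32,000.03…
Penalty, months 6–8: 3 × 1.5% × £640,000.56 = £28,800.03…
Interest: £640,000.56 × ((1 + 0.015)^8 − 1) = £640,000.56 × 0.1264926… = £80,955.3263…
Total = £640,000.56 + £60,800.0532 + £80,955.3263… = £781,755.94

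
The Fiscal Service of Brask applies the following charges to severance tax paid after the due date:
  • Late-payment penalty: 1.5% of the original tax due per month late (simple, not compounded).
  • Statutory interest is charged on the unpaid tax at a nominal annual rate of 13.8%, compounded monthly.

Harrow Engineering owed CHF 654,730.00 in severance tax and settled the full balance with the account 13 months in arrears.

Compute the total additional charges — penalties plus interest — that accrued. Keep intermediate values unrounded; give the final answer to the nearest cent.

Late-payment penalty = 1.5% × CHF 654,730.00 × 13 mo = CHF 127,672.35
Interest (13.8%/yr ÷ 12 = 1.15%/month): CHF 654,730.00 × ((1 + 0.0115)^13 − 1) = CHF 104,929.1502…
Penalties + interest = CHF 127,672.3500 + CHF 104,929.1502… = CHF 232,601.50

CHF 232,601.50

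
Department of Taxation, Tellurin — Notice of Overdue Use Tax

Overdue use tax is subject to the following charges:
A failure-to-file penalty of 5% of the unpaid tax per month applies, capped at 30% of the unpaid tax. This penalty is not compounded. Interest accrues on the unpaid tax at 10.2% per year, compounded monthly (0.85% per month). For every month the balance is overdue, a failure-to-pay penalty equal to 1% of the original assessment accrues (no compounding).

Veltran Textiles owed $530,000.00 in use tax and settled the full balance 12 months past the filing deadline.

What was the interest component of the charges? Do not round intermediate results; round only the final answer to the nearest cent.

$56,660.30

Interest: $530,000.00 × ((1 + 0.0085)^12 − 1) = $530,000.00 × 0.1069062… = $56,660.3003…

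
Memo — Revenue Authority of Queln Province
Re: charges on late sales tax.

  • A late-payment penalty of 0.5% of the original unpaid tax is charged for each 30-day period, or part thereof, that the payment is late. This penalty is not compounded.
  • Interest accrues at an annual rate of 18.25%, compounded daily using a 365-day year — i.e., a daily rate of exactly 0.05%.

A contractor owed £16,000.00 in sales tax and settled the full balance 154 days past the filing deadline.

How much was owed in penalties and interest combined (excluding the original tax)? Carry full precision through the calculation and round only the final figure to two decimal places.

Penalty periods: ⌈154/30⌉ = 6; penalty = 6 × 0.5% × £16,000.00 = £480.00
Interest: £16,000.00 × ((1 + 0.0005)^154 − 1) = £16,000.00 × 0.08002129… = £1,280.3407…
Penalties + interest = £480.0000 + £1,280.3407… = £1,760.34

£1,760.34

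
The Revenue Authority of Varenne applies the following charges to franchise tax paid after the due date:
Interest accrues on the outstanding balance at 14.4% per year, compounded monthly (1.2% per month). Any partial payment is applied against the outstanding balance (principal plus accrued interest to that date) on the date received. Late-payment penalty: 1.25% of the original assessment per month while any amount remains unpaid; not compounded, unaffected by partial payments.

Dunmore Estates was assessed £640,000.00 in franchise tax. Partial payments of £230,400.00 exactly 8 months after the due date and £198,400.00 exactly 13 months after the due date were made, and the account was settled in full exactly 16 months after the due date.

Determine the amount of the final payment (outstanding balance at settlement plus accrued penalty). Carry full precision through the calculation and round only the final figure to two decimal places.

Balance at month 8: £640,000.0000 × (1 + 0.012)^8 = £704,083.3495…
After £230,400.00 payment: £704,083.3495… − £230,400.00 = £473,683.3495…
Balance at month 13: £473,683.3495… × (1 + 0.012)^5 = £502,794.6889…
After £198,400.00 payment: £502,794.6889… − £198,400.00 = £304,394.6889…
Balance at month 16: £304,394.6889… × (1 + 0.012)^3 = £315,484.9222…
Penalty: 16 × 1.25% × £640,000.00 = £128,000.00
Final settlement = outstanding balance + penalty = £315,484.9222… + £128,000.00 = £443,484.92

£443,484.92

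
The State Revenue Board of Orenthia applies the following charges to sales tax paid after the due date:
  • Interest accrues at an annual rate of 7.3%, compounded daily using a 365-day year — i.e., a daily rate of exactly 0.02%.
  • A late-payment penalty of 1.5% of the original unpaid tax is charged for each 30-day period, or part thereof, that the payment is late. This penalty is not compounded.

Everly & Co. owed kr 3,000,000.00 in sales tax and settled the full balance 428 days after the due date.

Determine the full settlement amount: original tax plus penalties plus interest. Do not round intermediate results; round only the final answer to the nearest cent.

kr 3,943,083.51

Penalty periods: ⌈428/30⌉ = 15; penalty = 15 × 1.5% × kr 3,000,000.00 = kr 675,000.00
Interest: kr 3,000,000.00 × ((1 + 0.0002)^428 − 1) = kr 3,000,000.00 × 0.08936117… = kr 268,083.5077…
Total = kr 3,000,000.00 + kr 675,000.0000 + kr 268,083.5077… = kr 3,943,083.51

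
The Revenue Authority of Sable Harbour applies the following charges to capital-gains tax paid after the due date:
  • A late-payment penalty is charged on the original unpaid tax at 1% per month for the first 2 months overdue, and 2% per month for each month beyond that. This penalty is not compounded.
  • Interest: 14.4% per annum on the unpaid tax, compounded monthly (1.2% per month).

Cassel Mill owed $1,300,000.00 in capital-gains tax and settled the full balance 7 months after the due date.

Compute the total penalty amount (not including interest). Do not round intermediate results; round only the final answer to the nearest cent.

$156,000.00

Penalty, months 1–2: 2 × 1% × $1,300,000.00 = $26,000.00
Penalty, months 3–7: 5 × 2% × $1,300,000.00 = $130,000.00
Total penalty = $26,000.00 + $130,000.00 = $156,000.00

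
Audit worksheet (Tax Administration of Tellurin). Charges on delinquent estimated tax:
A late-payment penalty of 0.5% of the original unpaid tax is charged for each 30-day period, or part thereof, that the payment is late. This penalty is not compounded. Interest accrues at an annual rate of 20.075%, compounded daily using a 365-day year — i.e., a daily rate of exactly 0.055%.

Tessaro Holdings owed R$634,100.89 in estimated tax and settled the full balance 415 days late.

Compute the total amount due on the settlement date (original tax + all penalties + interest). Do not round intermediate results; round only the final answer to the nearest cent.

R$841,021.04

Penalty periods: ⌈415/30⌉ = 14; penalty = 14 × 0.5% × R$634,100.89 = R$44,387.06…
Interest: R$634,100.89 × ((1 + 0.00055)^415 − 1) = R$634,100.89 × 0.25632055… = R$162,533.0919…
Total = R$634,100.89 + R$44,387.0623 + R$162,533.0919… = R$841,021.04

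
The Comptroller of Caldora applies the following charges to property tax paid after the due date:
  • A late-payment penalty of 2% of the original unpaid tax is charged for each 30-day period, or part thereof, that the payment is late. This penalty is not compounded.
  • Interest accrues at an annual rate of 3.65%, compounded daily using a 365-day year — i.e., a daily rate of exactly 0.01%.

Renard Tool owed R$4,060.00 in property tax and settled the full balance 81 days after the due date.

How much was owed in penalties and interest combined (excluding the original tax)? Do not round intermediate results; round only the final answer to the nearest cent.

R$276.62

Penalty periods: ⌈81/30⌉ = 3; penalty = 3 × 2% × R$4,060.00 = R$243.60
Interest: R$4,060.00 × ((1 + 0.0001)^81 − 1) = R$4,060.00 × 0.00813249… = R$33.0179…
Penalties + interest = R$243.6000 + R$33.0179… = R$276.62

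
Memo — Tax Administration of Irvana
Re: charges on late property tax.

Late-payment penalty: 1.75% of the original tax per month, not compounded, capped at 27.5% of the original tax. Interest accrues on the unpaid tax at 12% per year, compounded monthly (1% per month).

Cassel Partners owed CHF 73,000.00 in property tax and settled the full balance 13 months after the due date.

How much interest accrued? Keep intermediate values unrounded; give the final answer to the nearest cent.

Interest: CHF 73,000.00 × ((1 + 0.01)^13 − 1) = CHF 73,000.00 × 0.1380933… = CHF 10,080.8095…

CHF 10,080.81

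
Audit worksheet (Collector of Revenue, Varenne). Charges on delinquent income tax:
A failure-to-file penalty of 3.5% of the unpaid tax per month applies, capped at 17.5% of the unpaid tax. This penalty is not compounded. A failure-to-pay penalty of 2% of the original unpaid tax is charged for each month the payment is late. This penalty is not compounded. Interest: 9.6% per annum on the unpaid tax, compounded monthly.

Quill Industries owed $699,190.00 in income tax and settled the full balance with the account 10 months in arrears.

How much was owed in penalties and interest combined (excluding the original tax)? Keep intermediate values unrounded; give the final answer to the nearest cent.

$320,188.68

Failure-to-file: 10 × 3.5% × $699,190.00 = $244,716.50, capped at 17.5% × $699,190.00 = $122,358.25
Failure-to-pay penalty: 10 × 2% × $699,190.00 = $139,838.00
Interest (9.6%/yr ÷ 12 = 0.8%/month): $699,190.00 × ((1 + 0.008)^10 − 1) = $57,992.4327…
Penalties + interest = $262,196.2500 + $57,992.4327… = $320,188.68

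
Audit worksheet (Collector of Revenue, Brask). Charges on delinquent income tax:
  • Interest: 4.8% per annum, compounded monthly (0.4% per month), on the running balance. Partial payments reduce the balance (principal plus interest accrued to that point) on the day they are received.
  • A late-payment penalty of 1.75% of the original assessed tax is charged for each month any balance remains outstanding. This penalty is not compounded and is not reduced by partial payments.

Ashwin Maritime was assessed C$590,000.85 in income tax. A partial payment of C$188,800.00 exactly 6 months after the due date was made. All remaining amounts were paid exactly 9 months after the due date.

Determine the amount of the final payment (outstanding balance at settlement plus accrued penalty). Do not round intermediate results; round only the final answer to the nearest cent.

C$513,434.37

Balance at month 6: C$590,000.8500 × (1 + 0.004)^6 = C$604,303.2281…
After C$188,800.00 payment: C$604,303.2281… − C$188,800.00 = C$415,503.2281…
Balance at month 9: C$415,503.2281… × (1 + 0.004)^3 = C$420,509.2376…
Penalty: 9 × 1.75% × C$590,000.85 = C$92,925.13…
Final settlement = outstanding balance + penalty = C$420,509.2376… + C$92,925.13… = C$513,434.37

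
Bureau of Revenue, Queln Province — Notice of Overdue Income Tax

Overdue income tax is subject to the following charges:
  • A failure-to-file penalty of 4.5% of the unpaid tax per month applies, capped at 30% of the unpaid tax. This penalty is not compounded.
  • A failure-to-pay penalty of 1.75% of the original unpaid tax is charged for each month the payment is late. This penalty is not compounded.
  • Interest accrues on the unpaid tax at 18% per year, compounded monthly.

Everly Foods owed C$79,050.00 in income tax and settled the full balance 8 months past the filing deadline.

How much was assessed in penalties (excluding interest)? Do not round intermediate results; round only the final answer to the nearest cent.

Failure-to-file: 8 × 4.5% × C$79,050.00 = C$28,458.00, capped at 30% × C$79,050.00 = C$23,715.00
Failure-to-pay penalty = 1.75% × C$79,050.00 × 8 mo = C$11,067.00
Total penalty = C$23,715.00 + C$11,067.00 = C$34,782.00

C$34,782.00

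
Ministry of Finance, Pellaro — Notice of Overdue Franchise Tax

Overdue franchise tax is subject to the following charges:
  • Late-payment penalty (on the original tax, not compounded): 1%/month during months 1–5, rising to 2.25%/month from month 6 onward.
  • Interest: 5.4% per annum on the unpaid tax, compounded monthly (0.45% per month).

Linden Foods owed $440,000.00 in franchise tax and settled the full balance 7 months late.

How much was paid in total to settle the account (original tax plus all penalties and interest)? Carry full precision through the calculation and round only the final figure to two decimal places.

Penalty, months 1–5: 5 × 1% × $440,000.00 = $22,000.00
Penalty, months 6–7: 2 × 2.25% × $440,000.00 = $19,800.00
Interest: $440,000.00 × ((1 + 0.0045)^7 − 1) = $440,000.00 × 0.0319285… = $14,048.5197…
Total = $440,000.00 + $41,800.0000 + $14,048.5197… = $495,848.52

$495,848.52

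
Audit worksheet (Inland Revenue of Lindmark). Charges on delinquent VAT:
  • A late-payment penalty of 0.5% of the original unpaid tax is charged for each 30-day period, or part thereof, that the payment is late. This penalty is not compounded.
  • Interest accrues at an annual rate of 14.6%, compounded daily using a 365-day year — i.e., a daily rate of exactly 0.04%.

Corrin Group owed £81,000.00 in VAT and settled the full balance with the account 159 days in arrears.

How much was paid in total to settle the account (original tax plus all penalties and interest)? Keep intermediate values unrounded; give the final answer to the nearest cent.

£88,747.85

Penalty periods: ⌈159/30⌉ = 6; penalty = 6 × 0.5% × £81,000.00 = £2,430.00
Interest: £81,000.00 × ((1 + 0.0004)^159 − 1) = £81,000.00 × 0.06565250… = £5,317.8521…
Total = £81,000.00 + £2,430.0000 + £5,317.8521… = £88,747.85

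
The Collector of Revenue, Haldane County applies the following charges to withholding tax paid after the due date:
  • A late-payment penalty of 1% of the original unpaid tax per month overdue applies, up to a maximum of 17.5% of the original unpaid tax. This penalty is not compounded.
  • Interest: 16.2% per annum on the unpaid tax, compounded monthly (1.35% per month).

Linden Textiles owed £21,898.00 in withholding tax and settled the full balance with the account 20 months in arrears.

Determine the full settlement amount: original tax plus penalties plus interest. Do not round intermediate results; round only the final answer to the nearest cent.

Penalty (uncapped): 20 × 1% × £21,898.00 = £4,379.60; cap = 17.5% × £21,898.00 = £3,832.15 → penalty = £3,832.15
Interest: £21,898.00 × ((1 + 0.0135)^20 − 1) = £21,898.00 × 0.3076004… = £6,735.8346…
Total = £21,898.00 + £3,832.1500 + £6,735.8346… = £32,465.98

£32,465.98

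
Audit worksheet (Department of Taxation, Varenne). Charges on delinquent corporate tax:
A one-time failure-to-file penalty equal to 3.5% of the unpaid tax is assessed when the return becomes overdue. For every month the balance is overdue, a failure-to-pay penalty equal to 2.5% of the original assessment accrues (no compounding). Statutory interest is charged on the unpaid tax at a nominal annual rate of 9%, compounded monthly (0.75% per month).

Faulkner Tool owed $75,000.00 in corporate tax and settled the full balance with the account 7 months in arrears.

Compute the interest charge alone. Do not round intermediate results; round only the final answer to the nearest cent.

$4,027.21

Interest: $75,000.00 × ((1 + 0.0075)^7 − 1) = $75,000.00 × 0.0536961… = $4,027.2095…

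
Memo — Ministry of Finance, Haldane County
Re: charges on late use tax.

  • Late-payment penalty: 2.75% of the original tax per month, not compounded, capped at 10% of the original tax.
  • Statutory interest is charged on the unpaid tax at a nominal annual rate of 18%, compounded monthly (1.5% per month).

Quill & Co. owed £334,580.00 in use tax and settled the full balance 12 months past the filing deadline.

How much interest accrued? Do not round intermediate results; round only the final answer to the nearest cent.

Interest: £334,580.00 × ((1 + 0.015)^12 − 1) = £334,580.00 × 0.1956182… = £65,449.9278…

£65,449.93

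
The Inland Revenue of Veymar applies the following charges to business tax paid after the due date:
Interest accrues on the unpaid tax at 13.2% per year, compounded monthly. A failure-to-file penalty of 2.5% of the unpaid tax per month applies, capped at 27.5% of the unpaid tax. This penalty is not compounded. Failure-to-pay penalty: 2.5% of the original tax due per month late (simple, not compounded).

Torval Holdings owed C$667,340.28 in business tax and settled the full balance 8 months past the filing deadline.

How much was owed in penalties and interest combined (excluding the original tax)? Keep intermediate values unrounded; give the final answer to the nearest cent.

C$327,973.44

Failure-to-file: 8 × 2.5% × C$667,340.28 = C$133,468.06… (under the 27.5% cap)
Failure-to-pay penalty: 8 × 2.5% × C$667,340.28 = C$133,468.06…
Interest (13.2%/yr ÷ 12 = 1.1%/month): C$667,340.28 × ((1 + 0.011)^8 − 1) = C$61,037.3244…
Penalties + interest = C$266,936.1120 + C$61,037.3244… = C$327,973.44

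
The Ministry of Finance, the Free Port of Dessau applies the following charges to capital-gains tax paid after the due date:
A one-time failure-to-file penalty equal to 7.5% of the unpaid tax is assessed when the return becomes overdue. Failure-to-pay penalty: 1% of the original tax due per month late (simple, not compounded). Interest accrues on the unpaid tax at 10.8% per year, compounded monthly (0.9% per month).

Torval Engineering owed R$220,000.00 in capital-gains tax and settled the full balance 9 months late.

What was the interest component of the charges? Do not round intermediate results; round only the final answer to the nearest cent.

Interest: R$220,000.00 × ((1 + 0.009)^9 − 1) = R$220,000.00 × 0.0839781… = R$18,475.1754…

R$18,475.18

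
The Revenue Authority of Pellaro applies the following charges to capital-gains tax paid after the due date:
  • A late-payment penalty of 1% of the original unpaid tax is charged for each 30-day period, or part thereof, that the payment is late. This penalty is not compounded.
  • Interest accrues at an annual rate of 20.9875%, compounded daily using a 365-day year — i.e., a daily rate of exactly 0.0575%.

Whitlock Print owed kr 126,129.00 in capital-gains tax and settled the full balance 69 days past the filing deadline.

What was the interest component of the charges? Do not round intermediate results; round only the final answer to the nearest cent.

kr 5,103.27

Interest: kr 126,129.00 × ((1 + 0.000575)^69 − 1) = kr 126,129.00 × 0.04046070… = kr 5,103.2679…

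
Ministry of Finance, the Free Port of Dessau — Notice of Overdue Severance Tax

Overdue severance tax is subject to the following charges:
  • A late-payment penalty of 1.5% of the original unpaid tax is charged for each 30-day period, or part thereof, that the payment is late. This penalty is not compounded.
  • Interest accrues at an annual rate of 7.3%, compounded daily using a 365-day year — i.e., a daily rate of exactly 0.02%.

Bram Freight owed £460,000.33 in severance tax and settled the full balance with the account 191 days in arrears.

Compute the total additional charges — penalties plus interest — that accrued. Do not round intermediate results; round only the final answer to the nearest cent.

Penalty periods: ⌈191/30⌉ = 7; penalty = 7 × 1.5% × £460,000.33 = £48,300.03…
Interest: £460,000.33 × ((1 + 0.0002)^191 − 1) = £460,000.33 × 0.03893503… = £17,910.1274…
Penalties + interest = £48,300.0347… + £17,910.1274… = £66,210.16

£66,210.16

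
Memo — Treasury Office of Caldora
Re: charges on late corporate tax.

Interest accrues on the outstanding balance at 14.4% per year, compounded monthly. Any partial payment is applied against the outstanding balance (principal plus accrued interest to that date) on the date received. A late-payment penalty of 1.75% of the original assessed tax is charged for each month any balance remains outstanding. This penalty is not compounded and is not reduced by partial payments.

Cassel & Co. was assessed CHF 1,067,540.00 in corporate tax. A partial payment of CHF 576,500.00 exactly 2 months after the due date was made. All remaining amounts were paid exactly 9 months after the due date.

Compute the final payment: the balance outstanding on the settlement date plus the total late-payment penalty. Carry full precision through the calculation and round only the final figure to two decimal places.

CHF 729,959.15

Monthly rate = 14.4% ÷ 12 = 1.2%
Balance at month 2: CHF 1,067,540.0000 × (1 + 0.012)^2 = CHF 1,093,314.6858…
After CHF 576,500.00 payment: CHF 1,093,314.6858… − CHF 576,500.00 = CHF 516,814.6858…
Balance at month 9: CHF 516,814.6858… × (1 + 0.012)^7 = CHF 561,821.6017…
Penalty: 9 × 1.75% × CHF 1,067,540.00 = CHF 168,137.55
Final settlement = outstanding balance + penalty = CHF 561,821.6017… + CHF 168,137.55 = CHF 729,959.15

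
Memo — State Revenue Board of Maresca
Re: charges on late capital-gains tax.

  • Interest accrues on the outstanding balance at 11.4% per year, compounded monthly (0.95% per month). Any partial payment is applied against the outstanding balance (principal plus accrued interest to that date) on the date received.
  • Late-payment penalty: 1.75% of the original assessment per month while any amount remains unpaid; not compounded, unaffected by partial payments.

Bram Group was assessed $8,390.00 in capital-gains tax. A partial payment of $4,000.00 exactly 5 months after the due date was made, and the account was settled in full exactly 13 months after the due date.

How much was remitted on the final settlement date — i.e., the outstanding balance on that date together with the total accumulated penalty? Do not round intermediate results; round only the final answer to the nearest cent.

$7,081.76

Balance at month 5: $8,390.0000 × (1 + 0.0095)^5 = $8,796.1693…
After $4,000.00 payment: $8,796.1693… − $4,000.00 = $4,796.1693…
Balance at month 13: $4,796.1693… × (1 + 0.0095)^8 = $5,173.0311…
Penalty: 13 × 1.75% × $8,390.00 = $1,908.73…
Final settlement = outstanding balance + penalty = $5,173.0311… + $1,908.73… = $7,081.76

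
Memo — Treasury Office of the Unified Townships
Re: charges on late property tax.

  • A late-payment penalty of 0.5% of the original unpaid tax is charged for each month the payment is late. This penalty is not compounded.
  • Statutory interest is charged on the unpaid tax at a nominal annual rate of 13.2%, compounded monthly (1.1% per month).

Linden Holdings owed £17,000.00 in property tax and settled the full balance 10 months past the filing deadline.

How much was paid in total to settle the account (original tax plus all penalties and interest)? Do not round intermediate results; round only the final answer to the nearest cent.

£19,815.33

Late-payment penalty: 10 × 0.5% × £17,000.00 = £850.00
Interest: £17,000.00 × ((1 + 0.011)^10 − 1) = £17,000.00 × 0.1156078… = £1,965.3332…
Total = £17,000.00 + £850.0000 + £1,965.3332… = £19,815.33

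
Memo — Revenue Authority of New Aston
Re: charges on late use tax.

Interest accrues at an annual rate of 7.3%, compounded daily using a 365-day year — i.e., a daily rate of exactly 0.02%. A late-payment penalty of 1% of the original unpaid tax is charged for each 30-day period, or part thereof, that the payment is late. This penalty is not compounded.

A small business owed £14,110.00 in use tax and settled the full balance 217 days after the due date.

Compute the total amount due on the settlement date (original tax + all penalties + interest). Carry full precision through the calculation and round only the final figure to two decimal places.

Penalty periods: ⌈217/30⌉ = 8; penalty = 8 × 1% × £14,110.00 = £1,128.80
Interest: £14,110.00 × ((1 + 0.0002)^217 − 1) = £14,110.00 × 0.04435102… = £625.7929…
Total = £14,110.00 + £1,128.8000 + £625.7929… = £15,864.59

£15,864.59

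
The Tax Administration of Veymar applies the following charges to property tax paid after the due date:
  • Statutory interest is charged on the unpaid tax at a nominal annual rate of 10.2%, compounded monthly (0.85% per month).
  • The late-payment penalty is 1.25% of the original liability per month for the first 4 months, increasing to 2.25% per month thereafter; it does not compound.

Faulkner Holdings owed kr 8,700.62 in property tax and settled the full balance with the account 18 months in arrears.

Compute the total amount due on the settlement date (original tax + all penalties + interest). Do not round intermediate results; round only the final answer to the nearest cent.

kr 13,308.22

Penalty, months 1–4: 4 × 1.25% × kr 8,700.62 = kr 435.03…
Penalty, months 5–18: 14 × 2.25% × kr 8,700.62 = kr 2,740.70…
Interest: kr 8,700.62 × ((1 + 0.0085)^18 − 1) = kr 8,700.62 × 0.1645717… = kr 1,431.8761…
Total = kr 8,700.62 + kr 3,175.7263 + kr 1,431.8761… = kr 13,308.22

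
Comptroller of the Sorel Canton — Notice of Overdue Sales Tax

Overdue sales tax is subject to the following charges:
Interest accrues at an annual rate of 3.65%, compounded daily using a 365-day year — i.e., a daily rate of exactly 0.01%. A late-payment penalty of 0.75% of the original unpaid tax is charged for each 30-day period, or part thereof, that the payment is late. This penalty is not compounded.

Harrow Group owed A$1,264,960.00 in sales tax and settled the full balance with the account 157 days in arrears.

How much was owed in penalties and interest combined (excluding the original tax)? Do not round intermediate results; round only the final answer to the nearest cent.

Penalty periods: ⌈157/30⌉ = 6; penalty = 6 × 0.75% × A$1,264,960.00 = A$56,923.20
Interest: A$1,264,960.00 × ((1 + 0.0001)^157 − 1) = A$1,264,960.00 × 0.01582310… = A$20,015.5824…
Penalties + interest = A$56,923.2000 + A$20,015.5824… = A$76,938.78

A$76,938.78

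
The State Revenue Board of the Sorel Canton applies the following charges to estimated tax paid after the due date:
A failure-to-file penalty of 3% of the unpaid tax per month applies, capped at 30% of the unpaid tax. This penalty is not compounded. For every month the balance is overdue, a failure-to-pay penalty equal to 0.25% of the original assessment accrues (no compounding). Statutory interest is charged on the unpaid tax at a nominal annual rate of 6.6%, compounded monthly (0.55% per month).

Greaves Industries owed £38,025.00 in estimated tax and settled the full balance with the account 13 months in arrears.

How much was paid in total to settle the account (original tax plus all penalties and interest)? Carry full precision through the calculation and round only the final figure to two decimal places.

Failure-to-file: 13 × 3% × £38,025.00 = £14,829.75, capped at 30% × £38,025.00 = £11,407.50
Failure-to-pay penalty: 13 × 0.25% × £38,025.00 = £1,235.81…
Interest: £38,025.00 × ((1 + 0.0055)^13 − 1) = £38,025.00 × 0.0739077… = £2,810.3420…
Total = £38,025.00 + £12,643.3125 + £2,810.3420… = £53,478.65

£53,478.65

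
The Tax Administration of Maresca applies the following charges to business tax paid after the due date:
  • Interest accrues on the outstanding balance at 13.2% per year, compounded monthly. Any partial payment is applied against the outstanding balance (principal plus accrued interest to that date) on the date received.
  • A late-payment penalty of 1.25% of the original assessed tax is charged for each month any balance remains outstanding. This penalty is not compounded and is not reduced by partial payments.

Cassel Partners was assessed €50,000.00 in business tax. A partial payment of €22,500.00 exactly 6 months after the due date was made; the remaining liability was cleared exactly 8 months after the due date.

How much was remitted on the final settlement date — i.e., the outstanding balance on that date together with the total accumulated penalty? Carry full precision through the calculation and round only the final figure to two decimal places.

Monthly rate = 13.2% ÷ 12 = 1.1%
Balance at month 6: €50,000.0000 × (1 + 0.011)^6 = €53,392.0920…
After €22,500.00 payment: €53,392.0920… − €22,500.00 = €30,892.0920…
Balance at month 8: €30,892.0920… × (1 + 0.011)^2 = €31,575.4560…
Penalty: 8 × 1.25% × €50,000.00 = €5,000.00
Final settlement = outstanding balance + penalty = €31,575.4560… + €5,000.00 = €36,575.46

€36,575.46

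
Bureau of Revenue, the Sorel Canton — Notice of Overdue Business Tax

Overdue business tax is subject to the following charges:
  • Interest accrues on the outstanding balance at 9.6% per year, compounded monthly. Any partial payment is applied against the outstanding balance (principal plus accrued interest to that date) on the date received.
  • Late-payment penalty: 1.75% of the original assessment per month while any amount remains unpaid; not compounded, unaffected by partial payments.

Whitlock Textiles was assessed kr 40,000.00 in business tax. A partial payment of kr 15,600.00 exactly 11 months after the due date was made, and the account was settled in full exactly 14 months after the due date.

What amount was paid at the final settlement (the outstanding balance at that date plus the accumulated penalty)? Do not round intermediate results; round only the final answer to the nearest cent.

kr 38,543.18

Monthly rate = 9.6% ÷ 12 = 0.8%
Balance at month 11: kr 40,000.0000 × (1 + 0.008)^11 = kr 43,664.2339…
After kr 15,600.00 payment: kr 43,664.2339… − kr 15,600.00 = kr 28,064.2339…
Balance at month 14: kr 28,064.2339… × (1 + 0.008)^3 = kr 28,743.1782…
Penalty: 14 × 1.75% × kr 40,000.00 = kr 9,800.00
Final settlement = outstanding balance + penalty = kr 28,743.1782… + kr 9,800.00 = kr 38,543.18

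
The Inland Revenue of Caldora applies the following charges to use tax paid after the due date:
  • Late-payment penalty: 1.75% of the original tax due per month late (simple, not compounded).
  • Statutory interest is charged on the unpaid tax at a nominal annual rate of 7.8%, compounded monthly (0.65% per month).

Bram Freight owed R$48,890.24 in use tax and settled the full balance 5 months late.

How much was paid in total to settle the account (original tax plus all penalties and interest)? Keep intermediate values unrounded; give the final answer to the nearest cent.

R$54,777.86

Late-payment penalty: 5 × 1.75% × R$48,890.24 = R$4,277.90…
Interest: R$48,890.24 × ((1 + 0.0065)^5 − 1) = R$48,890.24 × 0.0329253… = R$1,609.7236…
Total = R$48,890.24 + R$4,277.8960 + R$1,609.7236… = R$54,777.86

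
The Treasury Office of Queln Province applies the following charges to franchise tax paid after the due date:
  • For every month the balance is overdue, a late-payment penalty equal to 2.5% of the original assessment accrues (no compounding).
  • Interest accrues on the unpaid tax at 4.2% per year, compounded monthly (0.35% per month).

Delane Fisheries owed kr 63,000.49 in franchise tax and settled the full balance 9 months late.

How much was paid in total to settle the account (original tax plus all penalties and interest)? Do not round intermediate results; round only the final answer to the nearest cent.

kr 79,188.13

Late-payment penalty: 9 × 2.5% × kr 63,000.49 = kr 14,175.11…
Interest: kr 63,000.49 × ((1 + 0.0035)^9 − 1) = kr 63,000.49 × 0.0319446… = kr 2,012.5267…
Total = kr 63,000.49 + kr 14,175.1103… + kr 2,012.5267… = kr 79,188.13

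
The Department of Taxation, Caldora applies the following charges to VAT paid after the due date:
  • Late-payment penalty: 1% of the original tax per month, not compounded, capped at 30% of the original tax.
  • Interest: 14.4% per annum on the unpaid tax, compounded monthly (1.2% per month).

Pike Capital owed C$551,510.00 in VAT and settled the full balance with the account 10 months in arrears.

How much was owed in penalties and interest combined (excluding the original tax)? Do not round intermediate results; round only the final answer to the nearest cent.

Penalty: 10 × 1% × C$551,510.00 = C$55,151.00 (below the 30% cap of C$165,453.00)
Interest: C$551,510.00 × ((1 + 0.012)^10 − 1) = C$551,510.00 × 0.1266918… = C$69,871.7824…
Penalties + interest = C$55,151.0000 + C$69,871.7824… = C$125,022.78

C$125,022.78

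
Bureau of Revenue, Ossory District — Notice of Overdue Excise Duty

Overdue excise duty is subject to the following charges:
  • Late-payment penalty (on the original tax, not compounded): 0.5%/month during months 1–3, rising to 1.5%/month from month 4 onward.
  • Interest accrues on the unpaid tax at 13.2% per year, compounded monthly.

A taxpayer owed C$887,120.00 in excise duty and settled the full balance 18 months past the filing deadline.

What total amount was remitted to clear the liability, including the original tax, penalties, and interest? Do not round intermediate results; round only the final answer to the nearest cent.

Penalty, months 1–3: 3 × 0.5% × C$887,120.00 = C$13,306.80
Penalty, months 4–18: 15 × 1.5% × C$887,120.00 = C$199,602.00
Interest (13.2%/yr ÷ 12 = 1.1%/month): C$887,120.00 × ((1 + 0.011)^18 − 1) = C$193,077.5082…
Total = C$887,120.00 + C$212,908.8000 + C$193,077.5082… = C$1,293,106.31

C$1,293,106.31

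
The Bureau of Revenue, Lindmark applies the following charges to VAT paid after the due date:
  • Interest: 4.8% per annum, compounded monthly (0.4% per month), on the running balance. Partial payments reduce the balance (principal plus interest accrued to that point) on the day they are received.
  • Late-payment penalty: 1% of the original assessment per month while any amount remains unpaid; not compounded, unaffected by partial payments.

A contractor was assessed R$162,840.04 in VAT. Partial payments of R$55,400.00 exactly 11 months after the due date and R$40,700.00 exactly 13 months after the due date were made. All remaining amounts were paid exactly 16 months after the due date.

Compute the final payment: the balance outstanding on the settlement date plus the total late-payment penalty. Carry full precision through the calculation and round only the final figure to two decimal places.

R$101,927.52

Balance at month 11: R$162,840.0400 × (1 + 0.004)^11 = R$170,150.0344…
After R$55,400.00 payment: R$170,150.0344… − R$55,400.00 = R$114,750.0344…
Balance at month 13: R$114,750.0344… × (1 + 0.004)^2 = R$115,669.8707…
After R$40,700.00 payment: R$115,669.8707… − R$40,700.00 = R$74,969.8707…
Balance at month 16: R$74,969.8707… × (1 + 0.004)^3 = R$75,873.1125…
Penalty: 16 × 1% × R$162,840.04 = R$26,054.41…
Final settlement = outstanding balance + penalty = R$75,873.1125… + R$26,054.41… = R$101,927.52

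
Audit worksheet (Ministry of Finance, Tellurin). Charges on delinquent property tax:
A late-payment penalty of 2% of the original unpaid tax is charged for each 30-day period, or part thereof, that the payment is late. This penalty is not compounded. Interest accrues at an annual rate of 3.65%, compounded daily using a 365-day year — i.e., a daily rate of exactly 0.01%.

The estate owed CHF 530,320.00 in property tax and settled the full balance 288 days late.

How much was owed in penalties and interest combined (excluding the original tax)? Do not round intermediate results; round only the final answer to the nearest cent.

Penalty periods: ⌈288/30⌉ = 10; penalty = 10 × 2% × CHF 530,320.00 = CHF 106,064.00
Interest: CHF 530,320.00 × ((1 + 0.0001)^288 − 1) = CHF 530,320.00 × 0.02921725… = CHF 15,494.4910…
Penalties + interest = CHF 106,064.0000 + CHF 15,494.4910… = CHF 121,558.49

CHF 121,558.49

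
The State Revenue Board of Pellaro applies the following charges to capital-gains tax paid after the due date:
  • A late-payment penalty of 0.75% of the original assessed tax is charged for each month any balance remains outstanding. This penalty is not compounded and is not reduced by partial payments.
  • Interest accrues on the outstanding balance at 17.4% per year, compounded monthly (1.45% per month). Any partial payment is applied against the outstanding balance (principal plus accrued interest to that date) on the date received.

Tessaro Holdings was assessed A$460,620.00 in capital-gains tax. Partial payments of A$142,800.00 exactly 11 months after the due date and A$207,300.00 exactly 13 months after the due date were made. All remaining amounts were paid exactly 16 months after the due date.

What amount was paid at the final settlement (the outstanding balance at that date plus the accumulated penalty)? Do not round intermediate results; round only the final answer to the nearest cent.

Balance at month 11: A$460,620.0000 × (1 + 0.0145)^11 = A$539,653.9448…
After A$142,800.00 payment: A$539,653.9448… − A$142,800.00 = A$396,853.9448…
Balance at month 13: A$396,853.9448… × (1 + 0.0145)^2 = A$408,446.1478…
After A$207,300.00 payment: A$408,446.1478… − A$207,300.00 = A$201,146.1478…
Balance at month 16: A$201,146.1478… × (1 + 0.0145)^3 = A$210,023.4913…
Penalty: 16 × 0.75% × A$460,620.00 = A$55,274.40
Final settlement = outstanding balance + penalty = A$210,023.4913… + A$55,274.40 = A$265,297.89

A$265,297.89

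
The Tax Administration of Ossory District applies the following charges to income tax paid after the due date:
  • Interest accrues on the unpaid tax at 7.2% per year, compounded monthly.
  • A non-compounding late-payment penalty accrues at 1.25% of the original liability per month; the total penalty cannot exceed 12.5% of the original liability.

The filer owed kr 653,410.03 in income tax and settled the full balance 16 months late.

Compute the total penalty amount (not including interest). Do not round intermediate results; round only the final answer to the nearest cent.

kr 81,676.25

Penalty (uncapped): 16 × 1.25% × kr 653,410.03 = kr 130,682.01…; cap = 12.5% × kr 653,410.03 = kr 81,676.25… → penalty = kr 81,676.25…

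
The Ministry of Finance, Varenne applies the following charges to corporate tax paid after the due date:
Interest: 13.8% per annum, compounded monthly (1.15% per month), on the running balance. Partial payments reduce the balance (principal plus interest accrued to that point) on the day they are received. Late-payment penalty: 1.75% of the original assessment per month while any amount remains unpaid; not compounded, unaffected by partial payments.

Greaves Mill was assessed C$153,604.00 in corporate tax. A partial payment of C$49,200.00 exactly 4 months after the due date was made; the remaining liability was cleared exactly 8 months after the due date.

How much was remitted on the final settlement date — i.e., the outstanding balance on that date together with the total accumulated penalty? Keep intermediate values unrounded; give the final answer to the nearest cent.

C$138,319.66

Balance at month 4: C$153,604.0000 × (1 + 0.0115)^4 = C$160,792.6059…
After C$49,200.00 payment: C$160,792.6059… − C$49,200.00 = C$111,592.6059…
Balance at month 8: C$111,592.6059… × (1 + 0.0115)^4 = C$116,815.0953…
Penalty: 8 × 1.75% × C$153,604.00 = C$21,504.56
Final settlement = outstanding balance + penalty = C$116,815.0953… + C$21,504.56 = C$138,319.66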